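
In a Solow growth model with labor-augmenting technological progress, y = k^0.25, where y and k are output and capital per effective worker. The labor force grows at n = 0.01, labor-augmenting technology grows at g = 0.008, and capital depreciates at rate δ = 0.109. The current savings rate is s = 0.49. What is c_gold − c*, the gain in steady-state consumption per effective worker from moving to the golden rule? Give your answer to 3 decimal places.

Capital per effective worker breaks even when investment replaces (n + g + δ)·k; here n + g + δ = 0.127.
Current steady state (s = 0.49): k* = (0.49/0.127)^(1/0.75) ≈ 6.0514, y* = 6.0514^0.25 ≈ 1.5684, c* = (1−0.49)·1.5684 ≈ 0.7999.
Maximizing c = f(k) − (n+g+δ)·k gives f'(k) = n+g+δ, i.e. 0.25·k^(0.25−1) = 0.127, so k_gold = (0.25/0.127)^(1/0.75) ≈ 2.4671.
y_gold = 2.4671^0.25 ≈ 1.2533, c_gold = y_gold − 0.127·k_gold ≈ 0.9400.
Gain: Δc = 0.9400 − 0.7999 ≈ 0.1401.

Δc ≈ 0.140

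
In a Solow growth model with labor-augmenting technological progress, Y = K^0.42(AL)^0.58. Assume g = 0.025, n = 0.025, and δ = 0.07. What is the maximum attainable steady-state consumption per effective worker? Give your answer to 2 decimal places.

c_gold ≈ 1.44

Capital per effective worker breaks even when investment replaces (n + g + δ)·k; here n + g + δ = 0.12.
Setting f'(k) = n+g+δ gives 0.42·k^(0.42−1) = 0.12, hence k_gold = (0.42/0.12)^(1/0.58) ≈ 8.6706.
y_gold = 8.6706^0.42 ≈ 2.4773.
c_gold = y_gold − (n+g+δ)·k_gold = 2.4773 − 0.12·8.6706 ≈ 1.4368.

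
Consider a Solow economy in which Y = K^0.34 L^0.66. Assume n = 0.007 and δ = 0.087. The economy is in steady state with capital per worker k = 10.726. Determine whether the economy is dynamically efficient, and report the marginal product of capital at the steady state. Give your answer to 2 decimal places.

The effective depreciation rate is n + δ = 0.007 + 0.087 = 0.094.
MPK = 0.34·k^(0.34−1) = 0.34·10.726^(-0.66) ≈ 0.0710.
MPK < 0.094, so the economy is dynamically inefficient (over-saving).

dynamically inefficient; MPK ≈ 0.07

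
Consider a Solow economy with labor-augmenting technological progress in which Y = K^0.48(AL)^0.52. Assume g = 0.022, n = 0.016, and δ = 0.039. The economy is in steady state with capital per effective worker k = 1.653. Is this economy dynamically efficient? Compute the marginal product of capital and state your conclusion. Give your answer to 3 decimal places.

dynamically efficient; MPK ≈ 0.370

Capital per effective worker breaks even when investment replaces (n + g + δ)·k; here n + g + δ = 0.077.
MPK = 0.48·k^(0.48−1) = 0.48·1.653^(-0.52) ≈ 0.3696.
MPK > 0.077, so the economy is dynamically efficient (under-saving).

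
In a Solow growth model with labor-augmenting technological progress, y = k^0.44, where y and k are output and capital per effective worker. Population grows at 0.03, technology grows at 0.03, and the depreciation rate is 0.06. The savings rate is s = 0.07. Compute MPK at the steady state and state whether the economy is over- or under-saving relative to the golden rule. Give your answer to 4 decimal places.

Break-even investment rate: n + g + δ = 0.03 + 0.03 + 0.06 = 0.12.
Steady-state k*: s·k^0.44 = 0.12·k gives k* = (0.07/0.12)^(1/0.56) ≈ 0.3819.
MPK = 0.44·0.3819^(-0.56) ≈ 0.7543.
MPK > n+g+δ = 0.12, so the economy is dynamically efficient (under-saving).

under-saving; MPK ≈ 0.7543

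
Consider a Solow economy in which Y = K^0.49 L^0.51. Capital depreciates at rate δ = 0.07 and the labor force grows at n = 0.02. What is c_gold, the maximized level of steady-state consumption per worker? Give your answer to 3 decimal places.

c_gold ≈ 2.598

Capital per worker breaks even when investment replaces (n + δ)·k; here n + δ = 0.09.
Maximizing c = f(k) − (n+δ)·k gives f'(k) = n+δ, i.e. 0.49·k^(0.49−1) = 0.09, so k_gold = (0.49/0.09)^(1/0.51) ≈ 27.7362.
y_gold = 27.7362^0.49 ≈ 5.0944.
c_gold = y_gold − (n+δ)·k_gold = 5.0944 − 0.09·27.7362 ≈ 2.5981.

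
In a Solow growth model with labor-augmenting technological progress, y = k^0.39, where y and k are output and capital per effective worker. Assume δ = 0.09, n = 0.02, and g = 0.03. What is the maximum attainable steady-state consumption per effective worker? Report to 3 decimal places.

Capital per effective worker breaks even when investment replaces (n + g + δ)·k; here n + g + δ = 0.14.
Golden rule sets MPK = n+g+δ: 0.39·k^(0.39−1) = 0.14, so k_gold = (0.39/0.14)^(1/0.61) ≈ 5.3630.
y_gold = 5.3630^0.39 ≈ 1.9252.
c_gold = y_gold − (n+g+δ)·k_gold = 1.9252 − 0.14·5.3630 ≈ 1.1743.

c_gold ≈ 1.174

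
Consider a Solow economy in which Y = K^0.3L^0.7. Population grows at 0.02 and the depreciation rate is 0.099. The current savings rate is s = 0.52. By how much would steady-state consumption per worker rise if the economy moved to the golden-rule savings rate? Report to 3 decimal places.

n + δ = 0.02 + 0.099 = 0.119.
Current steady state (s = 0.52): k* = (0.52/0.119)^(1/0.7) ≈ 8.2212, y* = 8.2212^0.3 ≈ 1.8814, c* = (1−0.52)·1.8814 ≈ 0.9031.
Maximizing c = f(k) − (n+δ)·k gives f'(k) = n+δ, i.e. 0.3·k^(0.3−1) = 0.119, so k_gold = (0.3/0.119)^(1/0.7) ≈ 3.7469.
y_gold = 3.7469^0.3 ≈ 1.4863, c_gold = y_gold − 0.119·k_gold ≈ 1.0404.
Gain: Δc = 1.0404 − 0.9031 ≈ 0.1373.

Δc ≈ 0.137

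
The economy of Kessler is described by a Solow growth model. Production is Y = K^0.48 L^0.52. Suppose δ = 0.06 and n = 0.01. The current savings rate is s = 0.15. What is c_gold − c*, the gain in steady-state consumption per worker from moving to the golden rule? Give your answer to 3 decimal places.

Δc ≈ 1.357

n + δ = 0.01 + 0.06 = 0.07.
Current steady state (s = 0.15): k* = (0.15/0.07)^(1/0.52) ≈ 4.3304, y* = 4.3304^0.48 ≈ 2.0208, c* = (1−0.15)·2.0208 ≈ 1.7177.
At the golden rule the marginal product of capital equals n+δ: 0.48·k^(0.48−1) = 0.07. Solving, k_gold = (0.48/0.07)^(1/0.52) ≈ 40.5478.
y_gold = 40.5478^0.48 ≈ 5.9132, c_gold = y_gold − 0.07·k_gold ≈ 3.0749.
Gain: Δc = 3.0749 − 1.7177 ≈ 1.3572.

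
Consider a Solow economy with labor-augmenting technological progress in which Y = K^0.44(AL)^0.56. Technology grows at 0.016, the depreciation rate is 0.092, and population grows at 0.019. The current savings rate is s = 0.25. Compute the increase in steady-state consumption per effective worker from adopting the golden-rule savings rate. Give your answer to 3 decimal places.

Capital per effective worker breaks even when investment replaces (n + g + δ)·k; here n + g + δ = 0.127.
Current steady state (s = 0.25): k* = (0.25/0.127)^(1/0.56) ≈ 3.3515, y* = 3.3515^0.44 ≈ 1.7026, c* = (1−0.25)·1.7026 ≈ 1.2769.
Maximizing c = f(k) − (n+g+δ)·k gives f'(k) = n+g+δ, i.e. 0.44·k^(0.44−1) = 0.127, so k_gold = (0.44/0.127)^(1/0.56) ≈ 9.1973.
y_gold = 9.1973^0.44 ≈ 2.6547, c_gold = y_gold − 0.127·k_gold ≈ 1.4866.
Gain: Δc = 1.4866 − 1.2769 ≈ 0.2097.

Δc ≈ 0.210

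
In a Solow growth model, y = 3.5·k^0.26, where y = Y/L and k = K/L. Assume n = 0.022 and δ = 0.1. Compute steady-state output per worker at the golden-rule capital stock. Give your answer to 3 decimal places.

y_gold ≈ 7.091

Capital per worker breaks even when investment replaces (n + δ)·k; here n + δ = 0.122.
Golden rule sets MPK = n+δ: 0.26·3.5·k^(0.26−1) = 0.122, so k_gold = (0.26·3.5/0.122)^(1/0.74) ≈ 15.1112.
Output: y_gold = 3.5·k_gold^0.26 = 3.5·15.1112^0.26 ≈ 7.0906.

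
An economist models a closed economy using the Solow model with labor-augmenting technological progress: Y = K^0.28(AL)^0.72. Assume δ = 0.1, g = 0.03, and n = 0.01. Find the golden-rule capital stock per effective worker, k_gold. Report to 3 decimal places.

k_gold ≈ 2.619

The effective depreciation rate is n + g + δ = 0.01 + 0.03 + 0.1 = 0.14.
Golden rule sets MPK = n+g+δ: 0.28·k^(0.28−1) = 0.14, so k_gold = (0.28/0.14)^(1/0.72) ≈ 2.6188.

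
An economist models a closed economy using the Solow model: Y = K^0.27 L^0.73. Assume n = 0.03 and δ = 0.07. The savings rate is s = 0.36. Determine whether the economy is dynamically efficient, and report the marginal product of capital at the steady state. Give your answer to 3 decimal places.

The effective depreciation rate is n + δ = 0.03 + 0.07 = 0.1.
Steady-state k*: s·k^0.27 = 0.1·k gives k* = (0.36/0.1)^(1/0.73) ≈ 5.7817.
MPK = 0.27·5.7817^(-0.73) ≈ 0.0750.
MPK < n+δ = 0.1, so the economy is dynamically inefficient (over-saving).

dynamically inefficient; MPK ≈ 0.075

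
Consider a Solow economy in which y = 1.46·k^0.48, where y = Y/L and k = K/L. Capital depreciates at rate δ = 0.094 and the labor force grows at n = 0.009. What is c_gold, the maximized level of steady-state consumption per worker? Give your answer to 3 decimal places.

The effective depreciation rate is n + δ = 0.009 + 0.094 = 0.103.
At the golden rule the marginal product of capital equals n+δ: 0.48·1.46·k^(0.48−1) = 0.103. Solving, k_gold = (0.48·1.46/0.103)^(1/0.52) ≈ 39.9444.
y_gold = 1.46·39.9444^0.48 ≈ 8.5714.
c_gold = y_gold − (n+δ)·k_gold = 8.5714 − 0.103·39.9444 ≈ 4.4571.

c_gold ≈ 4.457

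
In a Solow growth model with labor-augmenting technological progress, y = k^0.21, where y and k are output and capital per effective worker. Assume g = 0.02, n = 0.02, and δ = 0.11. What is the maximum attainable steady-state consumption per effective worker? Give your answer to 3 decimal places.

n + g + δ = 0.02 + 0.02 + 0.11 = 0.15.
Maximizing c = f(k) − (n+g+δ)·k gives f'(k) = n+g+δ, i.e. 0.21·k^(0.21−1) = 0.15, so k_gold = (0.21/0.15)^(1/0.79) ≈ 1.5310.
y_gold = 1.5310^0.21 ≈ 1.0936.
c_gold = y_gold − (n+g+δ)·k_gold = 1.0936 − 0.15·1.5310 ≈ 0.8639.

c_gold ≈ 0.864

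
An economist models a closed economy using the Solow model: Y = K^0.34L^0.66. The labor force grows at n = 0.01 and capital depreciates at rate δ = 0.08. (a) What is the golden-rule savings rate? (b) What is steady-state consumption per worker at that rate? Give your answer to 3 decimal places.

Capital per worker breaks even when investment replaces (n + δ)·k; here n + δ = 0.09.
For Cobb-Douglas, s_gold equals capital's share: s_gold = 0.34.
Setting f'(k) = n+δ gives 0.34·k^(0.34−1) = 0.09, hence k_gold = (0.34/0.09)^(1/0.66) ≈ 7.4920.
y_gold = 7.4920^0.34 ≈ 1.9832; c_gold = (1−0.34)·y_gold ≈ 1.3089.

(a) s_gold = 0.340; (b) c_gold ≈ 1.309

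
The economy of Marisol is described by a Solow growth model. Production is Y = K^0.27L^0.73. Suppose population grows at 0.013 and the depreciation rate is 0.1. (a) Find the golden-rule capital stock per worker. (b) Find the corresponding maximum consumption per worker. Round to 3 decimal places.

n + δ = 0.013 + 0.1 = 0.113.
Setting f'(k) = n+δ gives 0.27·k^(0.27−1) = 0.113, hence k_gold = (0.27/0.113)^(1/0.73) ≈ 3.2976.
y_gold = 3.2976^0.27 ≈ 1.3801; c_gold = y_gold − 0.113·k_gold ≈ 1.0075.

(a) k_gold ≈ 3.298; (b) c_gold ≈ 1.007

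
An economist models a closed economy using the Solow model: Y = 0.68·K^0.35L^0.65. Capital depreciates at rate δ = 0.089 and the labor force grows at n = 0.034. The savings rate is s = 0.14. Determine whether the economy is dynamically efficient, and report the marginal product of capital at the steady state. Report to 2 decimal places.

dynamically efficient; MPK ≈ 0.31

Capital per worker breaks even when investment replaces (n + δ)·k; here n + δ = 0.123.
Steady-state k*: s·A·k^0.35 = 0.123·k gives k* = (0.14·0.68/0.123)^(1/0.65) ≈ 0.6742.
MPK = 0.35·0.68·0.6742^(-0.65) ≈ 0.3075.
MPK > n+δ = 0.123, so the economy is dynamically efficient (under-saving).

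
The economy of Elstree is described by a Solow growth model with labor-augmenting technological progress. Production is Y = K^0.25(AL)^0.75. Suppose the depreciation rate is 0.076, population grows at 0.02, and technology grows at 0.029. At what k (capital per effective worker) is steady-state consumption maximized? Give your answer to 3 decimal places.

k_gold ≈ 2.520

Capital per effective worker breaks even when investment replaces (n + g + δ)·k; here n + g + δ = 0.125.
Maximizing c = f(k) − (n+g+δ)·k gives f'(k) = n+g+δ, i.e. 0.25·k^(0.25−1) = 0.125, so k_gold = (0.25/0.125)^(1/0.75) ≈ 2.5198.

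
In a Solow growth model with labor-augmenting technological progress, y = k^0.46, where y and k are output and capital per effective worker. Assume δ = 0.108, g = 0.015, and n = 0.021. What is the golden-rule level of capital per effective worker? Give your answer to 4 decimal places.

n + g + δ = 0.021 + 0.015 + 0.108 = 0.144.
Maximizing c = f(k) − (n+g+δ)·k gives f'(k) = n+g+δ, i.e. 0.46·k^(0.46−1) = 0.144, so k_gold = (0.46/0.144)^(1/0.54) ≈ 8.5914.

k_gold ≈ 8.5914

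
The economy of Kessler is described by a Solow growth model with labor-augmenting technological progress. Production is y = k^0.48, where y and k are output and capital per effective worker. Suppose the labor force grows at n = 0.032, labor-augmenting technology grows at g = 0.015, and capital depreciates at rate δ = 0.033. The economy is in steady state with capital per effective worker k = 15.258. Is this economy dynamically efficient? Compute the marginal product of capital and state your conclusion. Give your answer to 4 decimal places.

The effective depreciation rate is n + g + δ = 0.032 + 0.015 + 0.033 = 0.08.
MPK = 0.48·k^(0.48−1) = 0.48·15.258^(-0.52) ≈ 0.1164.
MPK > 0.08, so the economy is dynamically efficient (under-saving).

dynamically efficient; MPK ≈ 0.1164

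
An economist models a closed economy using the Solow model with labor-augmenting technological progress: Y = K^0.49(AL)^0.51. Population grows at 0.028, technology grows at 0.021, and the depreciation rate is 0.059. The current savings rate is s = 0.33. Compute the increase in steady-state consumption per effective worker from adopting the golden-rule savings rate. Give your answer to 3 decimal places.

Δc ≈ 0.221

The effective depreciation rate is n + g + δ = 0.028 + 0.021 + 0.059 = 0.108.
Current steady state (s = 0.33): k* = (0.33/0.108)^(1/0.51) ≈ 8.9363, y* = 8.9363^0.49 ≈ 2.9246, c* = (1−0.33)·2.9246 ≈ 1.9595.
Setting f'(k) = n+g+δ gives 0.49·k^(0.49−1) = 0.108, hence k_gold = (0.49/0.108)^(1/0.51) ≈ 19.3994.
y_gold = 19.3994^0.49 ≈ 4.2758, c_gold = y_gold − 0.108·k_gold ≈ 2.1807.
Gain: Δc = 2.1807 − 1.9595 ≈ 0.2212.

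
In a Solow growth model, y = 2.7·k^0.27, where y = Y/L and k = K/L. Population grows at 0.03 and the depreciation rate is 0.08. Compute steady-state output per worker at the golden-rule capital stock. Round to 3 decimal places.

The effective depreciation rate is n + δ = 0.03 + 0.08 = 0.11.
Maximizing c = f(k) − (n+δ)·k gives f'(k) = n+δ, i.e. 0.27·2.7·k^(0.27−1) = 0.11, so k_gold = (0.27·2.7/0.11)^(1/0.73) ≈ 13.3388.
Output: y_gold = 2.7·k_gold^0.27 = 2.7·13.3388^0.27 ≈ 5.4343.

y_gold ≈ 5.434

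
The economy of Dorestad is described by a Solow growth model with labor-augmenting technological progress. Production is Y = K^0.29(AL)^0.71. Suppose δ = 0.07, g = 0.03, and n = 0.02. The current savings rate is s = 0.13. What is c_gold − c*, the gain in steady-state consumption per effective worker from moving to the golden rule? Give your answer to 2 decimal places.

Δc ≈ 0.12

The effective depreciation rate is n + g + δ = 0.02 + 0.03 + 0.07 = 0.12.
Current steady state (s = 0.13): k* = (0.13/0.12)^(1/0.71) ≈ 1.1193, y* = 1.1193^0.29 ≈ 1.0332, c* = (1−0.13)·1.0332 ≈ 0.8989.
Golden rule sets MPK = n+g+δ: 0.29·k^(0.29−1) = 0.12, so k_gold = (0.29/0.12)^(1/0.71) ≈ 3.4653.
y_gold = 3.4653^0.29 ≈ 1.4339, c_gold = y_gold − 0.12·k_gold ≈ 1.0181.
Gain: Δc = 1.0181 − 0.8989 ≈ 0.1192.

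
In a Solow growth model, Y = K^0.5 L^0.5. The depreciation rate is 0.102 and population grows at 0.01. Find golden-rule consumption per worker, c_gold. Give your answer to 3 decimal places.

c_gold ≈ 2.232

n + δ = 0.01 + 0.102 = 0.112.
Golden rule sets MPK = n+δ: 0.5·k^(0.5−1) = 0.112, so k_gold = (0.5/0.112)^(1/0.5) ≈ 19.9298.
y_gold = 19.9298^0.5 ≈ 4.4643.
c_gold = y_gold − (n+δ)·k_gold = 4.4643 − 0.112·19.9298 ≈ 2.2321.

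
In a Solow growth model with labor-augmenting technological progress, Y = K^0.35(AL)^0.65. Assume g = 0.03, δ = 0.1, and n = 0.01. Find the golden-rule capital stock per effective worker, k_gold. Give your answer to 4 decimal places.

k_gold ≈ 4.0946

Capital per effective worker breaks even when investment replaces (n + g + δ)·k; here n + g + δ = 0.14.
Maximizing c = f(k) − (n+g+δ)·k gives f'(k) = n+g+δ, i.e. 0.35·k^(0.35−1) = 0.14, so k_gold = (0.35/0.14)^(1/0.65) ≈ 4.0946.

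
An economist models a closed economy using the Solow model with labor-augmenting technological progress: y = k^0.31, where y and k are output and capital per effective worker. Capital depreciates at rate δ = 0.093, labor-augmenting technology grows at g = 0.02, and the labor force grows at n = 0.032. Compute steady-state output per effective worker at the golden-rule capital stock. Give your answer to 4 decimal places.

y_gold ≈ 1.4069

Capital per effective worker breaks even when investment replaces (n + g + δ)·k; here n + g + δ = 0.145.
Golden rule sets MPK = n+g+δ: 0.31·k^(0.31−1) = 0.145, so k_gold = (0.31/0.145)^(1/0.69) ≈ 3.0078.
Output: y_gold = k_gold^0.31 = 3.0078^0.31 ≈ 1.4069.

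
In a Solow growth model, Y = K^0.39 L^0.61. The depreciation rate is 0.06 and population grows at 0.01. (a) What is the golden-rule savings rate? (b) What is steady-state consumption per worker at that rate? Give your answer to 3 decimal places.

(a) s_gold = 0.390; (b) c_gold ≈ 1.829

n + δ = 0.01 + 0.06 = 0.07.
For Cobb-Douglas, s_gold equals capital's share: s_gold = 0.39.
Maximizing c = f(k) − (n+δ)·k gives f'(k) = n+δ, i.e. 0.39·k^(0.39−1) = 0.07, so k_gold = (0.39/0.07)^(1/0.61) ≈ 16.7069.
y_gold = 16.7069^0.39 ≈ 2.9987; c_gold = (1−0.39)·y_gold ≈ 1.8292.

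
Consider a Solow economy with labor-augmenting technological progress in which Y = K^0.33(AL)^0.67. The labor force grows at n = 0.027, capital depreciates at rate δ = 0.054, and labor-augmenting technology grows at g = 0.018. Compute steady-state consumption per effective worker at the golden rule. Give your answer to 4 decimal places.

Break-even investment rate: n + g + δ = 0.027 + 0.018 + 0.054 = 0.099.
At the golden rule the marginal product of capital equals n+g+δ: 0.33·k^(0.33−1) = 0.099. Solving, k_gold = (0.33/0.099)^(1/0.67) ≈ 6.0314.
y_gold = 6.0314^0.33 ≈ 1.8094.
c_gold = y_gold − (n+g+δ)·k_gold = 1.8094 − 0.099·6.0314 ≈ 1.2123.

c_gold ≈ 1.2123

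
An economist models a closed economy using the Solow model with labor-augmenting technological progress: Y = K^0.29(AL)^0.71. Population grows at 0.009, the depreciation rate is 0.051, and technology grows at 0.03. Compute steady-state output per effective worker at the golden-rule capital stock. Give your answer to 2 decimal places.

Break-even investment rate: n + g + δ = 0.009 + 0.03 + 0.051 = 0.09.
At the golden rule the marginal product of capital equals n+g+δ: 0.29·k^(0.29−1) = 0.09. Solving, k_gold = (0.29/0.09)^(1/0.71) ≈ 5.1965.
Output: y_gold = k_gold^0.29 = 5.1965^0.29 ≈ 1.6127.

y_gold ≈ 1.61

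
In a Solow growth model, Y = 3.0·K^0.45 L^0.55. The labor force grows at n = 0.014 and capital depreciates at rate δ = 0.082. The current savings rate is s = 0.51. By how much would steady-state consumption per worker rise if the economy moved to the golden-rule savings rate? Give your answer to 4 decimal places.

Δc ≈ 0.1868

Break-even investment rate: n + δ = 0.014 + 0.082 = 0.096.
Current steady state (s = 0.51): k* = (0.51·3.0/0.096)^(1/0.55) ≈ 153.5389, y* = 3.0·153.5389^0.45 ≈ 28.9014, c* = (1−0.51)·28.9014 ≈ 14.1617.
Golden rule sets MPK = n+δ: 0.45·3.0·k^(0.45−1) = 0.096, so k_gold = (0.45·3.0/0.096)^(1/0.55) ≈ 122.2887.
y_gold = 3.0·122.2887^0.45 ≈ 26.0883, c_gold = y_gold − 0.096·k_gold ≈ 14.3485.
Gain: Δc = 14.3485 − 14.1617 ≈ 0.1868.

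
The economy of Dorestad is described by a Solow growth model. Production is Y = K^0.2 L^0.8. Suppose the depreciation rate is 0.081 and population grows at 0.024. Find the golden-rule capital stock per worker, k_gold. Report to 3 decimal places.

k_gold ≈ 2.238

Break-even investment rate: n + δ = 0.024 + 0.081 = 0.105.
Setting f'(k) = n+δ gives 0.2·k^(0.2−1) = 0.105, hence k_gold = (0.2/0.105)^(1/0.8) ≈ 2.2377.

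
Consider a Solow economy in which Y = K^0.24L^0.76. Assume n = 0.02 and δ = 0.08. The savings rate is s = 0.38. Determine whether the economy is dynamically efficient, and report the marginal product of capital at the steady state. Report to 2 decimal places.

dynamically inefficient; MPK ≈ 0.06

Capital per worker breaks even when investment replaces (n + δ)·k; here n + δ = 0.1.
Steady-state k*: s·k^0.24 = 0.1·k gives k* = (0.38/0.1)^(1/0.76) ≈ 5.7926.
MPK = 0.24·5.7926^(-0.76) ≈ 0.0632.
MPK < n+δ = 0.1, so the economy is dynamically inefficient (over-saving).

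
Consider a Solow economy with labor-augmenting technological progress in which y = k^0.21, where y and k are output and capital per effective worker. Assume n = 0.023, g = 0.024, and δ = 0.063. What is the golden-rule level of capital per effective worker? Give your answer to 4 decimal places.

k_gold ≈ 2.2671

The effective depreciation rate is n + g + δ = 0.023 + 0.024 + 0.063 = 0.11.
Setting f'(k) = n+g+δ gives 0.21·k^(0.21−1) = 0.11, hence k_gold = (0.21/0.11)^(1/0.79) ≈ 2.2671.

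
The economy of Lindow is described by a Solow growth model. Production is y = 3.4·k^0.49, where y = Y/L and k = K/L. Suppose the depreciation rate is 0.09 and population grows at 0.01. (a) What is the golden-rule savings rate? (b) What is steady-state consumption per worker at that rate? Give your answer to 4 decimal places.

The effective depreciation rate is n + δ = 0.01 + 0.09 = 0.1.
For Cobb-Douglas, s_gold equals capital's share: s_gold = 0.49.
Setting f'(k) = n+δ gives 0.49·3.4·k^(0.49−1) = 0.1, hence k_gold = (0.49·3.4/0.1)^(1/0.51) ≈ 248.5657.
y_gold = 3.4·248.5657^0.49 ≈ 50.7277; c_gold = (1−0.49)·y_gold ≈ 25.8711.

(a) s_gold = 0.4900; (b) c_gold ≈ 25.8711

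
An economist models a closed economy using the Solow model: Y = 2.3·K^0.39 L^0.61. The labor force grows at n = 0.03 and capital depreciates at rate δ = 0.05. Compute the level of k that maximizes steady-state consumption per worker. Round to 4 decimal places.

k_gold ≈ 52.5804

Break-even investment rate: n + δ = 0.03 + 0.05 = 0.08.
Setting f'(k) = n+δ gives 0.39·2.3·k^(0.39−1) = 0.08, hence k_gold = (0.39·2.3/0.08)^(1/0.61) ≈ 52.5804.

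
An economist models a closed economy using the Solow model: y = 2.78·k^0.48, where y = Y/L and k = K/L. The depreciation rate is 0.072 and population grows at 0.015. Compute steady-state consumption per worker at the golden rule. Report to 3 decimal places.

c_gold ≈ 17.972

Break-even investment rate: n + δ = 0.015 + 0.072 = 0.087.
Setting f'(k) = n+δ gives 0.48·2.78·k^(0.48−1) = 0.087, hence k_gold = (0.48·2.78/0.087)^(1/0.52) ≈ 190.6868.
y_gold = 2.78·190.6868^0.48 ≈ 34.5620.
c_gold = y_gold − (n+δ)·k_gold = 34.5620 − 0.087·190.6868 ≈ 17.9722.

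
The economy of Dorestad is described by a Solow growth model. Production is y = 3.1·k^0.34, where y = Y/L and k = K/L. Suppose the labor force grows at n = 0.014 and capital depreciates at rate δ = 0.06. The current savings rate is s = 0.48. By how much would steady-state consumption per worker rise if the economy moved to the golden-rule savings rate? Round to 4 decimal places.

The effective depreciation rate is n + δ = 0.014 + 0.06 = 0.074.
Current steady state (s = 0.48): k* = (0.48·3.1/0.074)^(1/0.66) ≈ 94.3637, y* = 3.1·94.3637^0.34 ≈ 14.5477, c* = (1−0.48)·14.5477 ≈ 7.5648.
At the golden rule the marginal product of capital equals n+δ: 0.34·3.1·k^(0.34−1) = 0.074. Solving, k_gold = (0.34·3.1/0.074)^(1/0.66) ≈ 55.9619.
y_gold = 3.1·55.9619^0.34 ≈ 12.1799, c_gold = y_gold − 0.074·k_gold ≈ 8.0388.
Gain: Δc = 8.0388 − 7.5648 ≈ 0.4739.

Δc ≈ 0.4739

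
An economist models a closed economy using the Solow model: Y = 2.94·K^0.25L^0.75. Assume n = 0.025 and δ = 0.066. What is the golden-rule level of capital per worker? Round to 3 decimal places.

Capital per worker breaks even when investment replaces (n + δ)·k; here n + δ = 0.091.
Setting f'(k) = n+δ gives 0.25·2.94·k^(0.25−1) = 0.091, hence k_gold = (0.25·2.94/0.091)^(1/0.75) ≈ 16.2055.

k_gold ≈ 16.205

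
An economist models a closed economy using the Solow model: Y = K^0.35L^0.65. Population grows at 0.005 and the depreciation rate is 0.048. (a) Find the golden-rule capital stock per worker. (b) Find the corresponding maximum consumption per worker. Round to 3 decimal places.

(a) k_gold ≈ 18.248; (b) c_gold ≈ 1.796

n + δ = 0.005 + 0.048 = 0.053.
Setting f'(k) = n+δ gives 0.35·k^(0.35−1) = 0.053, hence k_gold = (0.35/0.053)^(1/0.65) ≈ 18.2481.
y_gold = 18.2481^0.35 ≈ 2.7633; c_gold = y_gold − 0.053·k_gold ≈ 1.7961.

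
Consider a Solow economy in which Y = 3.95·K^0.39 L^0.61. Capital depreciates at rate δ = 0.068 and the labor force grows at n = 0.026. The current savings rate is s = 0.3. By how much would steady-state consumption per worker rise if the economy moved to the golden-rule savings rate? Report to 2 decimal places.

Capital per worker breaks even when investment replaces (n + δ)·k; here n + δ = 0.094.
Current steady state (s = 0.3): k* = (0.3·3.95/0.094)^(1/0.61) ≈ 63.7157, y* = 3.95·63.7157^0.39 ≈ 19.9643, c* = (1−0.3)·19.9643 ≈ 13.9750.
Setting f'(k) = n+δ gives 0.39·3.95·k^(0.39−1) = 0.094, hence k_gold = (0.39·3.95/0.094)^(1/0.61) ≈ 97.9578.
y_gold = 3.95·97.9578^0.39 ≈ 23.6103, c_gold = y_gold − 0.094·k_gold ≈ 14.4023.
Gain: Δc = 14.4023 − 13.9750 ≈ 0.4273.

Δc ≈ 0.43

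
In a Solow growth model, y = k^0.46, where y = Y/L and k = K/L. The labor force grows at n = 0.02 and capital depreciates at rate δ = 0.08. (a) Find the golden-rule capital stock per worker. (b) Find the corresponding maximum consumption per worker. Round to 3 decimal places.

(a) k_gold ≈ 16.878; (b) c_gold ≈ 1.981

n + δ = 0.02 + 0.08 = 0.1.
Setting f'(k) = n+δ gives 0.46·k^(0.46−1) = 0.1, hence k_gold = (0.46/0.1)^(1/0.54) ≈ 16.8783.
y_gold = 16.8783^0.46 ≈ 3.6692; c_gold = y_gold − 0.1·k_gold ≈ 1.9814.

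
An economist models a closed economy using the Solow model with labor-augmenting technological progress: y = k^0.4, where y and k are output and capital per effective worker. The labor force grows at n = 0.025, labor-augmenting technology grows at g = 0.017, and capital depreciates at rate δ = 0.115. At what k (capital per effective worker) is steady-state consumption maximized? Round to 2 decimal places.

Break-even investment rate: n + g + δ = 0.025 + 0.017 + 0.115 = 0.157.
Golden rule sets MPK = n+g+δ: 0.4·k^(0.4−1) = 0.157, so k_gold = (0.4/0.157)^(1/0.6) ≈ 4.7526.

k_gold ≈ 4.75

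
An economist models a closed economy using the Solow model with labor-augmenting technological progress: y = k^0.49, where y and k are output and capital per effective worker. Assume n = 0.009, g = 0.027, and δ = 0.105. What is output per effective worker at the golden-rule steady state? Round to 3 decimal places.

Capital per effective worker breaks even when investment replaces (n + g + δ)·k; here n + g + δ = 0.141.
At the golden rule the marginal product of capital equals n+g+δ: 0.49·k^(0.49−1) = 0.141. Solving, k_gold = (0.49/0.141)^(1/0.51) ≈ 11.5011.
Output: y_gold = k_gold^0.49 = 11.5011^0.49 ≈ 3.3095.

y_gold ≈ 3.309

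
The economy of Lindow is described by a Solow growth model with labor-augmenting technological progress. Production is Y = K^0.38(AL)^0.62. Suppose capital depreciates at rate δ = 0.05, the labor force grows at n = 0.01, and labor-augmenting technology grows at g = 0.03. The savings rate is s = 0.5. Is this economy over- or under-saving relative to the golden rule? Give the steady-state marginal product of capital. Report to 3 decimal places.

over-saving; MPK ≈ 0.068

Capital per effective worker breaks even when investment replaces (n + g + δ)·k; here n + g + δ = 0.09.
Steady-state k*: s·k^0.38 = 0.09·k gives k* = (0.5/0.09)^(1/0.62) ≈ 15.8918.
MPK = 0.38·15.8918^(-0.62) ≈ 0.0684.
MPK < n+g+δ = 0.09, so the economy is dynamically inefficient (over-saving).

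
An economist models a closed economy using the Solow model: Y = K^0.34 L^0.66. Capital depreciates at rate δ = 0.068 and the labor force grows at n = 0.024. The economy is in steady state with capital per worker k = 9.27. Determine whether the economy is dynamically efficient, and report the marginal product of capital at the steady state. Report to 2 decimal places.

dynamically inefficient; MPK ≈ 0.08

Capital per worker breaks even when investment replaces (n + δ)·k; here n + δ = 0.092.
MPK = 0.34·k^(0.34−1) = 0.34·9.27^(-0.66) ≈ 0.0782.
MPK < 0.092, so the economy is dynamically inefficient (over-saving).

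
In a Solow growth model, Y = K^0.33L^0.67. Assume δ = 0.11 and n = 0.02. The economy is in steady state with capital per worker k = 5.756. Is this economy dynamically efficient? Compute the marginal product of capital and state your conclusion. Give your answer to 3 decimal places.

dynamically inefficient; MPK ≈ 0.102

n + δ = 0.02 + 0.11 = 0.13.
MPK = 0.33·k^(0.33−1) = 0.33·5.756^(-0.67) ≈ 0.1021.
MPK < 0.13, so the economy is dynamically inefficient (over-saving).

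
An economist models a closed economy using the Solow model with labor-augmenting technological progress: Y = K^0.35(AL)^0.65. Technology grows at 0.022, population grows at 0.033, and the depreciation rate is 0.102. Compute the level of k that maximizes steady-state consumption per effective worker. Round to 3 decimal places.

k_gold ≈ 3.433

n + g + δ = 0.033 + 0.022 + 0.102 = 0.157.
Maximizing c = f(k) − (n+g+δ)·k gives f'(k) = n+g+δ, i.e. 0.35·k^(0.35−1) = 0.157, so k_gold = (0.35/0.157)^(1/0.65) ≈ 3.4328.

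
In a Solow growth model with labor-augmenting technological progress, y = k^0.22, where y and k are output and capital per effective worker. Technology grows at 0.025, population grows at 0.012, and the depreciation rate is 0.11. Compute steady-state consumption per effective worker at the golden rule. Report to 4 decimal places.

c_gold ≈ 0.8739

Capital per effective worker breaks even when investment replaces (n + g + δ)·k; here n + g + δ = 0.147.
Setting f'(k) = n+g+δ gives 0.22·k^(0.22−1) = 0.147, hence k_gold = (0.22/0.147)^(1/0.78) ≈ 1.6768.
y_gold = 1.6768^0.22 ≈ 1.1204.
c_gold = y_gold − (n+g+δ)·k_gold = 1.1204 − 0.147·1.6768 ≈ 0.8739.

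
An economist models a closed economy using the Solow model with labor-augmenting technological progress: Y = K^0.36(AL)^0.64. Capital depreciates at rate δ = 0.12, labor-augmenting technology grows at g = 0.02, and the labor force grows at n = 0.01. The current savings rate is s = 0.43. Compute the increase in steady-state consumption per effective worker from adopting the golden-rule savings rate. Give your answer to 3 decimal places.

n + g + δ = 0.01 + 0.02 + 0.12 = 0.15.
Current steady state (s = 0.43): k* = (0.43/0.15)^(1/0.64) ≈ 5.1838, y* = 5.1838^0.36 ≈ 1.8083, c* = (1−0.43)·1.8083 ≈ 1.0307.
Maximizing c = f(k) − (n+g+δ)·k gives f'(k) = n+g+δ, i.e. 0.36·k^(0.36−1) = 0.15, so k_gold = (0.36/0.15)^(1/0.64) ≈ 3.9272.
y_gold = 3.9272^0.36 ≈ 1.6363, c_gold = y_gold − 0.15·k_gold ≈ 1.0472.
Gain: Δc = 1.0472 − 1.0307 ≈ 0.0165.

Δc ≈ 0.017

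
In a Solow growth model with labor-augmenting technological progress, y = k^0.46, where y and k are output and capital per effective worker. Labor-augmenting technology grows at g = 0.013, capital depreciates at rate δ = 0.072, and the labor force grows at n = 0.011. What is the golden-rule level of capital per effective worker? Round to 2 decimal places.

k_gold ≈ 18.20

Capital per effective worker breaks even when investment replaces (n + g + δ)·k; here n + g + δ = 0.096.
Maximizing c = f(k) − (n+g+δ)·k gives f'(k) = n+g+δ, i.e. 0.46·k^(0.46−1) = 0.096, so k_gold = (0.46/0.096)^(1/0.54) ≈ 18.2037.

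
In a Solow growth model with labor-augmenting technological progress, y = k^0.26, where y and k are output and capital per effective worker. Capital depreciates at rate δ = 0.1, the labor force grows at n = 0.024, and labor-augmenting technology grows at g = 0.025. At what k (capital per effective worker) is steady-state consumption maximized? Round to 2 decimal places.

n + g + δ = 0.024 + 0.025 + 0.1 = 0.149.
At the golden rule the marginal product of capital equals n+g+δ: 0.26·k^(0.26−1) = 0.149. Solving, k_gold = (0.26/0.149)^(1/0.74) ≈ 2.1220.

k_gold ≈ 2.12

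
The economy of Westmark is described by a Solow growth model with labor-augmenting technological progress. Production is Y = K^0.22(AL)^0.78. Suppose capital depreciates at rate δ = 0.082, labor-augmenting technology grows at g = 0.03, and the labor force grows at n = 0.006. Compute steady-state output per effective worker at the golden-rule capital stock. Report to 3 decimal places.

y_gold ≈ 1.192

Break-even investment rate: n + g + δ = 0.006 + 0.03 + 0.082 = 0.118.
Setting f'(k) = n+g+δ gives 0.22·k^(0.22−1) = 0.118, hence k_gold = (0.22/0.118)^(1/0.78) ≈ 2.2225.
Output: y_gold = k_gold^0.22 = 2.2225^0.22 ≈ 1.1921.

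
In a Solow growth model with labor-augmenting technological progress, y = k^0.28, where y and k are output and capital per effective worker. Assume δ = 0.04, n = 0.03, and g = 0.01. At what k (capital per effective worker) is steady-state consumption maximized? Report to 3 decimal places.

k_gold ≈ 5.697

Capital per effective worker breaks even when investment replaces (n + g + δ)·k; here n + g + δ = 0.08.
Golden rule sets MPK = n+g+δ: 0.28·k^(0.28−1) = 0.08, so k_gold = (0.28/0.08)^(1/0.72) ≈ 5.6971.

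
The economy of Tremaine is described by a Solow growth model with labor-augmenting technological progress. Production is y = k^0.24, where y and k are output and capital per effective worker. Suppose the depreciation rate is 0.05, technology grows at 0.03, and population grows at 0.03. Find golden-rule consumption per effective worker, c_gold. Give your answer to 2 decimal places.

c_gold ≈ 0.97

Break-even investment rate: n + g + δ = 0.03 + 0.03 + 0.05 = 0.11.
At the golden rule the marginal product of capital equals n+g+δ: 0.24·k^(0.24−1) = 0.11. Solving, k_gold = (0.24/0.11)^(1/0.76) ≈ 2.7913.
y_gold = 2.7913^0.24 ≈ 1.2794.
c_gold = y_gold − (n+g+δ)·k_gold = 1.2794 − 0.11·2.7913 ≈ 0.9723.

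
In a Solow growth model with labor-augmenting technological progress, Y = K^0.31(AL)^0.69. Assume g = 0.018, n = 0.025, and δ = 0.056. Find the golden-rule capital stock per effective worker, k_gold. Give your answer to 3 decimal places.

Capital per effective worker breaks even when investment replaces (n + g + δ)·k; here n + g + δ = 0.099.
Maximizing c = f(k) − (n+g+δ)·k gives f'(k) = n+g+δ, i.e. 0.31·k^(0.31−1) = 0.099, so k_gold = (0.31/0.099)^(1/0.69) ≈ 5.2293.

k_gold ≈ 5.229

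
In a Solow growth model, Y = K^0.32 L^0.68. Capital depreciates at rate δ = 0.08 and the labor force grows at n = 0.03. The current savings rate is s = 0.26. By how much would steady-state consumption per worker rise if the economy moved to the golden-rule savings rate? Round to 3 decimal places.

Capital per worker breaks even when investment replaces (n + δ)·k; here n + δ = 0.11.
Current steady state (s = 0.26): k* = (0.26/0.11)^(1/0.68) ≈ 3.5431, y* = 3.5431^0.32 ≈ 1.4990, c* = (1−0.26)·1.4990 ≈ 1.1093.
At the golden rule the marginal product of capital equals n+δ: 0.32·k^(0.32−1) = 0.11. Solving, k_gold = (0.32/0.11)^(1/0.68) ≈ 4.8083.
y_gold = 4.8083^0.32 ≈ 1.6529, c_gold = y_gold − 0.11·k_gold ≈ 1.1240.
Gain: Δc = 1.1240 − 1.1093 ≈ 0.0147.

Δc ≈ 0.015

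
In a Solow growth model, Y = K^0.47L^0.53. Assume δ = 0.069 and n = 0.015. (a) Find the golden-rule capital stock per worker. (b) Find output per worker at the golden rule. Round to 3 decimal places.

(a) k_gold ≈ 25.762; (b) y_gold ≈ 4.604

n + δ = 0.015 + 0.069 = 0.084.
Golden rule sets MPK = n+δ: 0.47·k^(0.47−1) = 0.084, so k_gold = (0.47/0.084)^(1/0.53) ≈ 25.7619.
y_gold = 25.7619^0.47 ≈ 4.6043.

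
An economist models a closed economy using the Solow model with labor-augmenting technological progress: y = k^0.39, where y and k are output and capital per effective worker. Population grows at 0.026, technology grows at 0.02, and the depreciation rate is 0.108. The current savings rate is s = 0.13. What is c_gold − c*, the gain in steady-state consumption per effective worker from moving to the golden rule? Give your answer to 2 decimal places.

Δc ≈ 0.32

Capital per effective worker breaks even when investment replaces (n + g + δ)·k; here n + g + δ = 0.154.
Current steady state (s = 0.13): k* = (0.13/0.154)^(1/0.61) ≈ 0.7575, y* = 0.7575^0.39 ≈ 0.8973, c* = (1−0.13)·0.8973 ≈ 0.7807.
Maximizing c = f(k) − (n+g+δ)·k gives f'(k) = n+g+δ, i.e. 0.39·k^(0.39−1) = 0.154, so k_gold = (0.39/0.154)^(1/0.61) ≈ 4.5872.
y_gold = 4.5872^0.39 ≈ 1.8114, c_gold = y_gold − 0.154·k_gold ≈ 1.1049.
Gain: Δc = 1.1049 − 0.7807 ≈ 0.3242.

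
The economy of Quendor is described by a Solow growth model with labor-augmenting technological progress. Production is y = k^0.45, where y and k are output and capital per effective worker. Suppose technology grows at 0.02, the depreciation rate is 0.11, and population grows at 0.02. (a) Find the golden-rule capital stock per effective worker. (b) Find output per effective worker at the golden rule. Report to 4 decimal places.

Capital per effective worker breaks even when investment replaces (n + g + δ)·k; here n + g + δ = 0.15.
Setting f'(k) = n+g+δ gives 0.45·k^(0.45−1) = 0.15, hence k_gold = (0.45/0.15)^(1/0.55) ≈ 7.3704.
y_gold = 7.3704^0.45 ≈ 2.4568.

(a) k_gold ≈ 7.3704; (b) y_gold ≈ 2.4568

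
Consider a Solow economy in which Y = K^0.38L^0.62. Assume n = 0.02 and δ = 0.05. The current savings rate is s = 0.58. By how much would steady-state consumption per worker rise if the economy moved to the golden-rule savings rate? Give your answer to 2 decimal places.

Δc ≈ 0.21

The effective depreciation rate is n + δ = 0.02 + 0.05 = 0.07.
Current steady state (s = 0.58): k* = (0.58/0.07)^(1/0.62) ≈ 30.2815, y* = 30.2815^0.38 ≈ 3.6547, c* = (1−0.58)·3.6547 ≈ 1.5350.
Maximizing c = f(k) − (n+δ)·k gives f'(k) = n+δ, i.e. 0.38·k^(0.38−1) = 0.07, so k_gold = (0.38/0.07)^(1/0.62) ≈ 15.3101.
y_gold = 15.3101^0.38 ≈ 2.8203, c_gold = y_gold − 0.07·k_gold ≈ 1.7486.
Gain: Δc = 1.7486 − 1.5350 ≈ 0.2136.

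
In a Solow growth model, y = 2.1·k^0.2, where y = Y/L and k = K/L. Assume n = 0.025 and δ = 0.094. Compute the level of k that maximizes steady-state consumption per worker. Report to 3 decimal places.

Capital per worker breaks even when investment replaces (n + δ)·k; here n + δ = 0.119.
Setting f'(k) = n+δ gives 0.2·2.1·k^(0.2−1) = 0.119, hence k_gold = (0.2·2.1/0.119)^(1/0.8) ≈ 4.8376.

k_gold ≈ 4.838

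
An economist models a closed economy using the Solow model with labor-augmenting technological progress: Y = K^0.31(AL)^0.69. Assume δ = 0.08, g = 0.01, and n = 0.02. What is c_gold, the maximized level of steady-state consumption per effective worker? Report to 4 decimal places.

The effective depreciation rate is n + g + δ = 0.02 + 0.01 + 0.08 = 0.11.
Maximizing c = f(k) − (n+g+δ)·k gives f'(k) = n+g+δ, i.e. 0.31·k^(0.31−1) = 0.11, so k_gold = (0.31/0.11)^(1/0.69) ≈ 4.4888.
y_gold = 4.4888^0.31 ≈ 1.5928.
c_gold = y_gold − (n+g+δ)·k_gold = 1.5928 − 0.11·4.4888 ≈ 1.0990.

c_gold ≈ 1.0990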